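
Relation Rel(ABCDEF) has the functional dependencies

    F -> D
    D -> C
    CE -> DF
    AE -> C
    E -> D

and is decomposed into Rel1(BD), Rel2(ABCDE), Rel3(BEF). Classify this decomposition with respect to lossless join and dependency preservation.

Lossless test (chase): Rows 1 and 2 agree on D; apply D→C and equate their C entries. Rows 2 and 3 agree on E; apply E→D and equate their D entries. Rows 1 and 3 agree on D; apply D→C and equate their C entries. Rows 2 and 3 agree on CE; apply CE→DF and equate their DF entries. Row 2 is now all distinguished symbols — the join is lossless.
Dependency preservation: the restricted closure of {F} across the fragments never reaches {D}, so F → D cannot be enforced without a join — not preserved.

lossless but not dependency-preserving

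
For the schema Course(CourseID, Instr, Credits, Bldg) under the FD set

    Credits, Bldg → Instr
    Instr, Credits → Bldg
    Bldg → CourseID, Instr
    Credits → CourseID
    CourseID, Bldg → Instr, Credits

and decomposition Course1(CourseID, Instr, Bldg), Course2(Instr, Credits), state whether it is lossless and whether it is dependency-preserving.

Lossless test: (Instr)⁺ = {Instr}, which is a superkey of neither fragment — lossy.
Dependency preservation: the restricted closure of {Instr, Credits} across the fragments never reaches {Bldg}, so Instr, Credits → Bldg cannot be enforced without a join — not preserved.

lossy and not dependency-preserving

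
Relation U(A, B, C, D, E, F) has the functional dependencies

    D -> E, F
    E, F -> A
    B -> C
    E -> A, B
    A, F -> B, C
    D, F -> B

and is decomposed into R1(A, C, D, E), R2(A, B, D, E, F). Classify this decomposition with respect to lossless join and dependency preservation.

Lossless test: (A, D, E)⁺ = {A, B, C, D, E, F}, which contains all of one fragment — lossless.
Dependency preservation: the restricted closure of {B} across the fragments never reaches {C}, so B → C cannot be enforced without a join — not preserved.

lossless but not dependency-preserving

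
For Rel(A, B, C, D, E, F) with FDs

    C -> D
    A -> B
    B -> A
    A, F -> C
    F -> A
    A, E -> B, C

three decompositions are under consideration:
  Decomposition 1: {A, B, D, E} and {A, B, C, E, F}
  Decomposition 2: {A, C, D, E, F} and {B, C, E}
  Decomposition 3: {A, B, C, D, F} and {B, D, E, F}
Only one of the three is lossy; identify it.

Decomposition 1: common = {A, B, E}, closure = {A, B, C, D, E} → lossless.
Decomposition 2: common = {C, E}, closure = {C, D, E} → lossy.
Decomposition 3: common = {B, D, F}, closure = {A, B, C, D, F} → lossless.

Decomposition 2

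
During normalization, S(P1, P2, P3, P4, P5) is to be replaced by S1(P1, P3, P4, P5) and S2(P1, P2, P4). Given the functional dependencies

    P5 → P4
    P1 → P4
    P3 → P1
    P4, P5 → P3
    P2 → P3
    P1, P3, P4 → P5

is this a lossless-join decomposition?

No

Common attributes: S1 ∩ S2 = {P1, P4}.
No dependency enlarges {P1, P4}, so (P1, P4)⁺ = {P1, P4}.
The closure contains neither all of S1 = {P1, P3, P4, P5} nor all of S2 = {P1, P2, P4}, so the common attributes are not a superkey of either fragment. The join is lossy.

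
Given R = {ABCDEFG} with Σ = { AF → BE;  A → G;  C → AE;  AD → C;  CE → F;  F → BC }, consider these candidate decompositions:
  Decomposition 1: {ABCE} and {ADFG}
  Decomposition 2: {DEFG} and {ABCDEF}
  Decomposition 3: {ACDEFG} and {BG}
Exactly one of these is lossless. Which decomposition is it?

Decomposition 2

Decomposition 1: common = {A}, closure = {AG} → lossy.
Decomposition 2: common = {DEF}, closure = {ABCDEFG} → lossless.
Decomposition 3: common = {G}, closure = {G} → lossy.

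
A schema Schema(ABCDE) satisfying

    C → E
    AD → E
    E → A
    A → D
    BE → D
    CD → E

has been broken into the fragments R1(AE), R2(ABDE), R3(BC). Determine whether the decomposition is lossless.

Chase test. Columns are ABCDE; row i has aⱼ where attribute j ∈ Ri, else bᵢⱼ.
Initial tableau (one row per fragment):
  row 1: a1 b12 b13 b14 a5
  row 2: a1 a2 b23 a4 a5
  row 3: b31 a2 a3 b34 b35
Rows 1 and 2 agree on A; apply A→D and equate their D entries.
No row becomes fully distinguished — the join is lossy.

No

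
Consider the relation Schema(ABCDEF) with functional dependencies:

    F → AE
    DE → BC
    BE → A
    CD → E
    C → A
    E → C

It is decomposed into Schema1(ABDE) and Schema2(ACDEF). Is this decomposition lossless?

Yes

Common attributes: Schema1 ∩ Schema2 = {ADE}.
Closure of {ADE}: DE → BC applies, adding BC. So (ADE)⁺ = {ABCDE}.
This closure contains every attribute of Schema1, so Schema1 ∩ Schema2 → Schema1. The join is lossless.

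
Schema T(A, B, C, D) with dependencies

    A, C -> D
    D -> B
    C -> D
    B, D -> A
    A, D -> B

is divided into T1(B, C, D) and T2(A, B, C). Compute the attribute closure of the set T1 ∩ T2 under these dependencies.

T1 ∩ T2 = {B, C}.
C → D applies, adding D
B, D → A applies, adding A
Closure: {A, B, C, D}.

A, B, C, D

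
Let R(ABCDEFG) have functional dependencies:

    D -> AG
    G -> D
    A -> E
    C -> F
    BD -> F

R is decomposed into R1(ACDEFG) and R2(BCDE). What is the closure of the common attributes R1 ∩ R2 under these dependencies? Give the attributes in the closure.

R1 ∩ R2 = {CDE}.
D → AG applies, adding AG
C → F applies, adding F
Closure: {ACDEFG}.

ACDEFG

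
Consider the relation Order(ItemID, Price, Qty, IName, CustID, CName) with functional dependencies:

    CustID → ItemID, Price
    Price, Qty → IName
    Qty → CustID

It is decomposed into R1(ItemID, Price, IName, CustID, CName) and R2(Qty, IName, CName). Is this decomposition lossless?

No

Common attributes: R1 ∩ R2 = {IName, CName}.
No dependency enlarges {IName, CName}, so (IName, CName)⁺ = {IName, CName}.
The closure contains neither all of R1 = {ItemID, Price, IName, CustID, CName} nor all of R2 = {Qty, IName, CName}, so the common attributes are not a superkey of either fragment. The join is lossy.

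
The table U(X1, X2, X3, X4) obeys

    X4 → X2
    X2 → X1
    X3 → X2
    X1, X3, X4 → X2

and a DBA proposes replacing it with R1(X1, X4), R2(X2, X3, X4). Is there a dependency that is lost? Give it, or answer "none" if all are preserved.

Check X2 → X1: no single fragment contains all of {X1, X2}, and the restricted closure of {X2} across the fragments never reaches {X1}.
X4 → X2 is preserved.
X3 → X2 is preserved.
X1, X3, X4 → X2 is preserved.

X2 → X1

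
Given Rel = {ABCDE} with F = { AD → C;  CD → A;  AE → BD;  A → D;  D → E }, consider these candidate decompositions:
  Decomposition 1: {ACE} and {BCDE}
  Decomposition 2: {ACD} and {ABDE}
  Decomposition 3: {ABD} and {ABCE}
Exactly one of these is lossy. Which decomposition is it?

Decomposition 1

Decomposition 1: common = {CE}, closure = {CE} → lossy.
Decomposition 2: common = {AD}, closure = {ABCDE} → lossless.
Decomposition 3: common = {AB}, closure = {ABCDE} → lossless.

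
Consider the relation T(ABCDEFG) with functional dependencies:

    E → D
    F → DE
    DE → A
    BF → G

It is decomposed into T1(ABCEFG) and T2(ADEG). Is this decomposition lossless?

Yes

Common attributes: T1 ∩ T2 = {AEG}.
Closure of {AEG}: E → D applies, adding D. So (AEG)⁺ = {ADEG}.
This closure contains every attribute of T2, so T1 ∩ T2 → T2. The join is lossless.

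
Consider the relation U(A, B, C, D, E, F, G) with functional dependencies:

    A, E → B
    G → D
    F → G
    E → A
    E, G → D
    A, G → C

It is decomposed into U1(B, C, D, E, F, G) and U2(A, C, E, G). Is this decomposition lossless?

Yes

Common attributes: U1 ∩ U2 = {C, E, G}.
Closure of {C, E, G}: G → D applies, adding D; E → A applies, adding A; A, E → B applies, adding B. So (C, E, G)⁺ = {A, B, C, D, E, G}.
This closure contains every attribute of U2, so U1 ∩ U2 → U2. The join is lossless.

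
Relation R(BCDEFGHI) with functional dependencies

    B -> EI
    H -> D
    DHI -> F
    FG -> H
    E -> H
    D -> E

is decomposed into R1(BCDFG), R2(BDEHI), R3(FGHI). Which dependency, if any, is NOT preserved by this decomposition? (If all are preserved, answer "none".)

B → EI lies within R2.
H → D lies within R2.
DHI → F: restricted closure across fragments reaches F.
FG → H lies within R3.
E → H lies within R2.
D → E lies within R2.
Every dependency is enforceable on the fragments, so the decomposition is dependency-preserving.

none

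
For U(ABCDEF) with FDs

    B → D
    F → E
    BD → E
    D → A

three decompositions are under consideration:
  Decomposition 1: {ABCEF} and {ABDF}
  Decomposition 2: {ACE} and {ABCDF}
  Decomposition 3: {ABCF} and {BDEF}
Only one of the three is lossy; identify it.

Decomposition 2

Decomposition 1: common = {ABF}, closure = {ABDEF} → lossless.
Decomposition 2: common = {AC}, closure = {AC} → lossy.
Decomposition 3: common = {BF}, closure = {ABDEF} → lossless.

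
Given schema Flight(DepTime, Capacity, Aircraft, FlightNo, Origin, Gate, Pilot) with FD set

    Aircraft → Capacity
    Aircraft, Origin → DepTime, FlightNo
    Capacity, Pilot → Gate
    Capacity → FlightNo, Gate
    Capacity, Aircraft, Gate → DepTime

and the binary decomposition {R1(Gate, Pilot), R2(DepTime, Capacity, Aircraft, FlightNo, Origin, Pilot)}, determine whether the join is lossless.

Common attributes: R1 ∩ R2 = {Pilot}.
No dependency enlarges {Pilot}, so (Pilot)⁺ = {Pilot}.
The closure contains neither all of R1 = {Gate, Pilot} nor all of R2 = {DepTime, Capacity, Aircraft, FlightNo, Origin, Pilot}, so the common attributes are not a superkey of either fragment. The join is lossy.

No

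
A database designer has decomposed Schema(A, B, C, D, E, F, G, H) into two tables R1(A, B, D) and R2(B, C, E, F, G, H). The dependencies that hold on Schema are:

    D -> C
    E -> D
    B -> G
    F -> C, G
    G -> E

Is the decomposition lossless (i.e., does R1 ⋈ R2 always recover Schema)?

No

Common attributes: R1 ∩ R2 = {B}.
Closure of {B}: B → G applies, adding G; G → E applies, adding E; E → D applies, adding D; D → C applies, adding C. So (B)⁺ = {B, C, D, E, G}.
The closure contains neither all of R1 = {A, B, D} nor all of R2 = {B, C, E, F, G, H}, so the common attributes are not a superkey of either fragment. The join is lossy.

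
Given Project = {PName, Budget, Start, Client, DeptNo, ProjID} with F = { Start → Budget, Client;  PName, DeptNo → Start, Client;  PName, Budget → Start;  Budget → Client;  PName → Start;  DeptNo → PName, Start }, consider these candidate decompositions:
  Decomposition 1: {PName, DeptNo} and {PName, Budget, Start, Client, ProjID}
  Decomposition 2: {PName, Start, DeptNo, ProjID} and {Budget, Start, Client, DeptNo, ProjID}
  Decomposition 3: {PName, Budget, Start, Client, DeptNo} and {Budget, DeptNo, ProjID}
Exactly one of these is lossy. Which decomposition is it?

Decomposition 1: common = {PName}, closure = {PName, Budget, Start, Client} → lossy.
Decomposition 2: common = {Start, DeptNo, ProjID}, closure = {PName, Budget, Start, Client, DeptNo, ProjID} → lossless.
Decomposition 3: common = {Budget, DeptNo}, closure = {PName, Budget, Start, Client, DeptNo} → lossless.

Decomposition 1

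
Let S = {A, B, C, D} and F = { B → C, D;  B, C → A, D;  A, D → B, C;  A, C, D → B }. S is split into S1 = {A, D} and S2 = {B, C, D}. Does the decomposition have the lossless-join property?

No

Common attributes: S1 ∩ S2 = {D}.
No dependency enlarges {D}, so (D)⁺ = {D}.
The closure contains neither all of S1 = {A, D} nor all of S2 = {B, C, D}, so the common attributes are not a superkey of either fragment. The join is lossy.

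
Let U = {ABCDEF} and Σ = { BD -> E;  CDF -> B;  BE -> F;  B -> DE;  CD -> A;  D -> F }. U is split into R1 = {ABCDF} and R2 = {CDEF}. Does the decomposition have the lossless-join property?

Common attributes: R1 ∩ R2 = {CDF}.
Closure of {CDF}: CDF → B applies, adding B; B → DE applies, adding E; CD → A applies, adding A. So (CDF)⁺ = {ABCDEF}.
This closure contains every attribute of R1, so R1 ∩ R2 → R1. The join is lossless.

Yes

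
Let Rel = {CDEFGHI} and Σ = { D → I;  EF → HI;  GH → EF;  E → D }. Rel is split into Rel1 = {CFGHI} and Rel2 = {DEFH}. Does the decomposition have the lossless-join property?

No

Common attributes: Rel1 ∩ Rel2 = {FH}.
No dependency enlarges {FH}, so (FH)⁺ = {FH}.
The closure contains neither all of Rel1 = {CFGHI} nor all of Rel2 = {DEFH}, so the common attributes are not a superkey of either fragment. The join is lossy.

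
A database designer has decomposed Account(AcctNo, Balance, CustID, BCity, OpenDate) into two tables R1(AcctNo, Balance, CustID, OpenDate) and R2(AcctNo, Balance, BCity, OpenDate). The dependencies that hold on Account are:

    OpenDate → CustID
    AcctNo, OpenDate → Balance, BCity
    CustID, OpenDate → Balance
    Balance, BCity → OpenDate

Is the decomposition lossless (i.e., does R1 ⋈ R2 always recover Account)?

Common attributes: R1 ∩ R2 = {AcctNo, Balance, OpenDate}.
Closure of {AcctNo, Balance, OpenDate}: OpenDate → CustID applies, adding CustID; AcctNo, OpenDate → Balance, BCity applies, adding BCity. So (AcctNo, Balance, OpenDate)⁺ = {AcctNo, Balance, CustID, BCity, OpenDate}.
This closure contains every attribute of R1, so R1 ∩ R2 → R1. The join is lossless.

Yes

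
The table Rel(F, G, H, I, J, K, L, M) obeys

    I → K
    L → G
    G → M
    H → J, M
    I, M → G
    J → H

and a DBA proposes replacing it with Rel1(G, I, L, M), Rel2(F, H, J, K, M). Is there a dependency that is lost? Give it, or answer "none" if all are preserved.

I → K

Check I → K: no single fragment contains all of {I, K}, and the restricted closure of {I} across the fragments never reaches {K}.
L → G is preserved.
G → M is preserved.
H → J, M is preserved.
I, M → G is preserved.
J → H is preserved.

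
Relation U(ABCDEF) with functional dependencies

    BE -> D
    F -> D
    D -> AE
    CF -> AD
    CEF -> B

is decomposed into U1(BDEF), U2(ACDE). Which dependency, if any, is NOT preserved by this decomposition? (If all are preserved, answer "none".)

Check CEF → B: no single fragment contains all of {BCEF}, and the restricted closure of {CEF} across the fragments never reaches {B}.
BE → D is preserved.
F → D is preserved.
D → AE is preserved.
CF → AD is preserved.

CEF -> B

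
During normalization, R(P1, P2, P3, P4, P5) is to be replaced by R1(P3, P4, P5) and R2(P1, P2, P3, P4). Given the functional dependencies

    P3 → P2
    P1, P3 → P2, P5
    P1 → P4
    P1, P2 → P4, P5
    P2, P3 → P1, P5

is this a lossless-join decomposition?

Common attributes: R1 ∩ R2 = {P3, P4}.
Closure of {P3, P4}: P3 → P2 applies, adding P2; P2, P3 → P1, P5 applies, adding P1, P5. So (P3, P4)⁺ = {P1, P2, P3, P4, P5}.
This closure contains every attribute of R1, so R1 ∩ R2 → R1. The join is lossless.

Yes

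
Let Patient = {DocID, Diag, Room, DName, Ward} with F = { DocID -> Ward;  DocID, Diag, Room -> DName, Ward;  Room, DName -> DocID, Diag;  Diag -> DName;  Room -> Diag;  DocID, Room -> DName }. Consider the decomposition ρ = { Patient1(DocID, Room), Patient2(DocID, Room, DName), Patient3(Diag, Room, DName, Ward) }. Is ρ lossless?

Chase test. Columns are DocID, Diag, Room, DName, Ward; row i has aⱼ where attribute j ∈ Patienti, else bᵢⱼ.
Initial tableau (one row per fragment):
  row 1: a1 b12 a3 b14 b15
  row 2: a1 b22 a3 a4 b25
  row 3: b31 a2 a3 a4 a5
Rows 1 and 2 agree on DocID; apply DocID→Ward and equate their Ward entries.
Rows 2 and 3 agree on Room, DName; apply Room, DName→DocID, Diag and equate their DocID, Diag entries.
Rows 1 and 2 agree on Room; apply Room→Diag and equate their Diag entries.
Rows 1 and 2 agree on DocID, Room; apply DocID, Room→DName and equate their DName entries.
Rows 1 and 3 agree on DocID; apply DocID→Ward and equate their Ward entries.
Row 1 is now all distinguished symbols — the join is lossless.

Yes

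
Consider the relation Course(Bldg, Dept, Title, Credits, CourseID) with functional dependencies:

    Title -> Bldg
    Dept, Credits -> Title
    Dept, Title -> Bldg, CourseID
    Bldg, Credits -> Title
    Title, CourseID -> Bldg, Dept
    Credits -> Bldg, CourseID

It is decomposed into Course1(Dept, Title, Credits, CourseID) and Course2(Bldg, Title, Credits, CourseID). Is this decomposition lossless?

Yes

Common attributes: Course1 ∩ Course2 = {Title, Credits, CourseID}.
Closure of {Title, Credits, CourseID}: Title → Bldg applies, adding Bldg; Title, CourseID → Bldg, Dept applies, adding Dept. So (Title, Credits, CourseID)⁺ = {Bldg, Dept, Title, Credits, CourseID}.
This closure contains every attribute of Course1, so Course1 ∩ Course2 → Course1. The join is lossless.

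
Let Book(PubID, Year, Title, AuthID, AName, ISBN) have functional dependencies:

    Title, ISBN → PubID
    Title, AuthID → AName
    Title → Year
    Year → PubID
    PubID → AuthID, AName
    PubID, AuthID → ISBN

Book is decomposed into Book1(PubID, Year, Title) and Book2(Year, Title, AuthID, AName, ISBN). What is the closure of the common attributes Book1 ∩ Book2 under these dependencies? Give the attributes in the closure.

Book1 ∩ Book2 = {Year, Title}.
Year → PubID applies, adding PubID
PubID → AuthID, AName applies, adding AuthID, AName
PubID, AuthID → ISBN applies, adding ISBN
Closure: {PubID, Year, Title, AuthID, AName, ISBN}.

PubID, Year, Title, AuthID, AName, ISBN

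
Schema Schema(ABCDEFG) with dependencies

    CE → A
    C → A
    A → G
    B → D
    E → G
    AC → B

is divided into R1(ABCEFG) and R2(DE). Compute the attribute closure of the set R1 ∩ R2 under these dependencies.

EG

R1 ∩ R2 = {E}.
E → G applies, adding G
Closure: {EG}.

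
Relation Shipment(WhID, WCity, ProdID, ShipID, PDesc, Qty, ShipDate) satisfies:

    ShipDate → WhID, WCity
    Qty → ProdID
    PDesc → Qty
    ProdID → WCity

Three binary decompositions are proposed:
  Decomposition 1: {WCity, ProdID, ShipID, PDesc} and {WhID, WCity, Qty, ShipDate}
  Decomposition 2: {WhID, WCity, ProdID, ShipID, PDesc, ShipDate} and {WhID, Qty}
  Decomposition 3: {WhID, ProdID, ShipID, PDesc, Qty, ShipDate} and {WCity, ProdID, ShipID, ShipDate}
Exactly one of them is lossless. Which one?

Decomposition 3

Decomposition 1: common = {WCity}, closure = {WCity} → lossy.
Decomposition 2: common = {WhID}, closure = {WhID} → lossy.
Decomposition 3: common = {ProdID, ShipID, ShipDate}, closure = {WhID, WCity, ProdID, ShipID, ShipDate} → lossless.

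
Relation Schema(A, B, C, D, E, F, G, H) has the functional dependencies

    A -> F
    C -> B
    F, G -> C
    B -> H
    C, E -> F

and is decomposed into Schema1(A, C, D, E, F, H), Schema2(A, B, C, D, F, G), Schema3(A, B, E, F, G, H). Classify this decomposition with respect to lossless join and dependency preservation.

Lossless test (chase): Rows 1 and 2 agree on C; apply C→B and equate their B entries. Rows 2 and 3 agree on F, G; apply F, G→C and equate their C entries. Rows 1 and 2 agree on B; apply B→H and equate their H entries. No row becomes fully distinguished — the join is lossy.
Dependency preservation: every FD's attributes lie within a single fragment, so each can be enforced locally — preserved.

lossy but dependency-preserving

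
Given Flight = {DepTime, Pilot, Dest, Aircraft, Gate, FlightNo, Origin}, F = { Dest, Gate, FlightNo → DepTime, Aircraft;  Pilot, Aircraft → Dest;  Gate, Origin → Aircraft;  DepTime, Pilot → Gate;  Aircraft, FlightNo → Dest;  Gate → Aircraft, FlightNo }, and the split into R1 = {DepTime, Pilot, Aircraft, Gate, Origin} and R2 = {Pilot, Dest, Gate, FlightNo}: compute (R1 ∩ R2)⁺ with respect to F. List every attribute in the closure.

DepTime, Pilot, Dest, Aircraft, Gate, FlightNo

R1 ∩ R2 = {Pilot, Gate}.
Gate → Aircraft, FlightNo applies, adding Aircraft, FlightNo
Pilot, Aircraft → Dest applies, adding Dest
Dest, Gate, FlightNo → DepTime, Aircraft applies, adding DepTime
Closure: {DepTime, Pilot, Dest, Aircraft, Gate, FlightNo}.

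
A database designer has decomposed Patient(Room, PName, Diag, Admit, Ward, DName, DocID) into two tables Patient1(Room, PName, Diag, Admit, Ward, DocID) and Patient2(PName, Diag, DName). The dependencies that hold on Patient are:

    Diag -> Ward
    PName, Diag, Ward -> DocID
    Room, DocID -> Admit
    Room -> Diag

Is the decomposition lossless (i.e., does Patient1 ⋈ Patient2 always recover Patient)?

Common attributes: Patient1 ∩ Patient2 = {PName, Diag}.
Closure of {PName, Diag}: Diag → Ward applies, adding Ward; PName, Diag, Ward → DocID applies, adding DocID. So (PName, Diag)⁺ = {PName, Diag, Ward, DocID}.
The closure contains neither all of Patient1 = {Room, PName, Diag, Admit, Ward, DocID} nor all of Patient2 = {PName, Diag, DName}, so the common attributes are not a superkey of either fragment. The join is lossy.

No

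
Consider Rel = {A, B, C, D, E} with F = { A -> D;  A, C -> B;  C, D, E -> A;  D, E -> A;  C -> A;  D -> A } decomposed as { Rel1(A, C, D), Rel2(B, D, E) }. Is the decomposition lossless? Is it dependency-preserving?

lossy and not dependency-preserving

Lossless test: (D)⁺ = {A, D}, which is a superkey of neither fragment — lossy.
Dependency preservation: the restricted closure of {A, C} across the fragments never reaches {B}, so A, C → B cannot be enforced without a join — not preserved.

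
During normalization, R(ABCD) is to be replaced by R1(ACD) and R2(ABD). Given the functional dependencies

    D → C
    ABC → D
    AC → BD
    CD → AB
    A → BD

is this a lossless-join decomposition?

Yes

Common attributes: R1 ∩ R2 = {AD}.
Closure of {AD}: D → C applies, adding C; AC → BD applies, adding B. So (AD)⁺ = {ABCD}.
This closure contains every attribute of R1, so R1 ∩ R2 → R1. The join is lossless.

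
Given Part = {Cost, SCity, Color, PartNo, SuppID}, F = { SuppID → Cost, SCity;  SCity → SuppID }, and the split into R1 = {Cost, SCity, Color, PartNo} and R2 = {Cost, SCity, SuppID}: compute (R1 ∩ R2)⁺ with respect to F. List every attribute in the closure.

R1 ∩ R2 = {Cost, SCity}.
SCity → SuppID applies, adding SuppID
Closure: {Cost, SCity, SuppID}.

Cost, SCity, SuppID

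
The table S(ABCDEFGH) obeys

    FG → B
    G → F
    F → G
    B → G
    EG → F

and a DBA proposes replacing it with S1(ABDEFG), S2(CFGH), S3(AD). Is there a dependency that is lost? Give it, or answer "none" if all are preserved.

FG → B lies within S1.
G → F lies within S1.
F → G lies within S1.
B → G lies within S1.
EG → F lies within S1.
Every dependency is enforceable on the fragments, so the decomposition is dependency-preserving.

none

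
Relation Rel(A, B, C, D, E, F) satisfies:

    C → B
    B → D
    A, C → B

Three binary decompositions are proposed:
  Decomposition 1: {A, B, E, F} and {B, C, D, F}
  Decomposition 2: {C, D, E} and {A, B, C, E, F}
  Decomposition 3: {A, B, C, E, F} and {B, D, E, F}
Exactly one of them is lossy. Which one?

Decomposition 1

Decomposition 1: common = {B, F}, closure = {B, D, F} → lossy.
Decomposition 2: common = {C, E}, closure = {B, C, D, E} → lossless.
Decomposition 3: common = {B, E, F}, closure = {B, D, E, F} → lossless.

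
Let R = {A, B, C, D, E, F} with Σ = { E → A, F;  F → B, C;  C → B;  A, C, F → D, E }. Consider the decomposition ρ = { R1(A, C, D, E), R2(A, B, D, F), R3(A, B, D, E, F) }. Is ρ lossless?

Yes

Chase test. Columns are A, B, C, D, E, F; row i has aⱼ where attribute j ∈ Ri, else bᵢⱼ.
Initial tableau (one row per fragment):
  row 1: a1 b12 a3 a4 a5 b16
  row 2: a1 a2 b23 a4 b25 a6
  row 3: a1 a2 b33 a4 a5 a6
Rows 1 and 3 agree on E; apply E→A, F and equate their A, F entries.
Rows 1 and 2 agree on F; apply F→B, C and equate their B, C entries.
Rows 1 and 3 agree on F; apply F→B, C and equate their B, C entries.
Rows 1 and 2 agree on A, C, F; apply A, C, F→D, E and equate their D, E entries.
Row 1 is now all distinguished symbols — the join is lossless.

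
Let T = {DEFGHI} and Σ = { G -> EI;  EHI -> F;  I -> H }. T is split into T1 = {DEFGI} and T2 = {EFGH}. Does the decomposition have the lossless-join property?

Yes

Common attributes: T1 ∩ T2 = {EFG}.
Closure of {EFG}: G → EI applies, adding I; I → H applies, adding H. So (EFG)⁺ = {EFGHI}.
This closure contains every attribute of T2, so T1 ∩ T2 → T2. The join is lossless.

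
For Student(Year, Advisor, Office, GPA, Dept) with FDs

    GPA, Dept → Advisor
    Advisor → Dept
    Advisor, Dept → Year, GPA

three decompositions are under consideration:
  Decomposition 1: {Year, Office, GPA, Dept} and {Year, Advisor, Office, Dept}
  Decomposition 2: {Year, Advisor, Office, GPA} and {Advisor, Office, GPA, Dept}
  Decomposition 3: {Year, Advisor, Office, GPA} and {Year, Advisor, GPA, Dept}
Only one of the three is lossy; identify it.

Decomposition 1

Decomposition 1: common = {Year, Office, Dept}, closure = {Year, Office, Dept} → lossy.
Decomposition 2: common = {Advisor, Office, GPA}, closure = {Year, Advisor, Office, GPA, Dept} → lossless.
Decomposition 3: common = {Year, Advisor, GPA}, closure = {Year, Advisor, GPA, Dept} → lossless.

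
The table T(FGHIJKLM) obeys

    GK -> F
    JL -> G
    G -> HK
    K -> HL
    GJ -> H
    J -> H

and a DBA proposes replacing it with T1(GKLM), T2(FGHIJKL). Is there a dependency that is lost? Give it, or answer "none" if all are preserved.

none

GK → F lies within T2.
JL → G lies within T2.
G → HK lies within T2.
K → HL lies within T2.
GJ → H lies within T2.
J → H lies within T2.
Every dependency is enforceable on the fragments, so the decomposition is dependency-preserving.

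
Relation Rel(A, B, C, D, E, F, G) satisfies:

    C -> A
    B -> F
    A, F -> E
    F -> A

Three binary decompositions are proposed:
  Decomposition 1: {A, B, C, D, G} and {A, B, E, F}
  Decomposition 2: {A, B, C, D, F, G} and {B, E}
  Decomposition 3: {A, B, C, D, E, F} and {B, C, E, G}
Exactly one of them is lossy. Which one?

Decomposition 1: common = {A, B}, closure = {A, B, E, F} → lossless.
Decomposition 2: common = {B}, closure = {A, B, E, F} → lossless.
Decomposition 3: common = {B, C, E}, closure = {A, B, C, E, F} → lossy.

Decomposition 3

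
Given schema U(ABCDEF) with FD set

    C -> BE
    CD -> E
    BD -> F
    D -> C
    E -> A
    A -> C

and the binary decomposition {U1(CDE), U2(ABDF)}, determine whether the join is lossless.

Yes

Common attributes: U1 ∩ U2 = {D}.
Closure of {D}: D → C applies, adding C; C → BE applies, adding BE; BD → F applies, adding F; E → A applies, adding A. So (D)⁺ = {ABCDEF}.
This closure contains every attribute of U1, so U1 ∩ U2 → U1. The join is lossless.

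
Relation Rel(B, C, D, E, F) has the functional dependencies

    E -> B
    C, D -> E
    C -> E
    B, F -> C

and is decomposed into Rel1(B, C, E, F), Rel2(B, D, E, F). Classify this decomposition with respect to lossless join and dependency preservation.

lossless and dependency-preserving

Lossless test: (B, E, F)⁺ = {B, C, E, F}, which contains all of one fragment — lossless.
Dependency preservation: C, D → E is not contained in any single fragment, but the restricted closure of its left-hand side across the fragments still reaches the right-hand side; the remaining FDs each lie inside some fragment. All dependencies are preserved.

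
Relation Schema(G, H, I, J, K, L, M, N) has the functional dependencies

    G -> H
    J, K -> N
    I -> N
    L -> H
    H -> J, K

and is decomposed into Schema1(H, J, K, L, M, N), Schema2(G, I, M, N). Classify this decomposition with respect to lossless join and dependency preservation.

lossy and not dependency-preserving

Lossless test: (M, N)⁺ = {M, N}, which is a superkey of neither fragment — lossy.
Dependency preservation: the restricted closure of {G} across the fragments never reaches {H}, so G → H cannot be enforced without a join — not preserved.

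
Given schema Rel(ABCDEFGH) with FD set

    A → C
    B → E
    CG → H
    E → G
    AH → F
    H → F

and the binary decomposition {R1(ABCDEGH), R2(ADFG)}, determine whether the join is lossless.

Common attributes: R1 ∩ R2 = {ADG}.
Closure of {ADG}: A → C applies, adding C; CG → H applies, adding H; AH → F applies, adding F. So (ADG)⁺ = {ACDFGH}.
This closure contains every attribute of R2, so R1 ∩ R2 → R2. The join is lossless.

Yes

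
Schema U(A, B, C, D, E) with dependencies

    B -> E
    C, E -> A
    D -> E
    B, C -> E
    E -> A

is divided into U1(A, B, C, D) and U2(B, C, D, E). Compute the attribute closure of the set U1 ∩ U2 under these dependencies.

U1 ∩ U2 = {B, C, D}.
B → E applies, adding E
C, E → A applies, adding A
Closure: {A, B, C, D, E}.

A, B, C, D, E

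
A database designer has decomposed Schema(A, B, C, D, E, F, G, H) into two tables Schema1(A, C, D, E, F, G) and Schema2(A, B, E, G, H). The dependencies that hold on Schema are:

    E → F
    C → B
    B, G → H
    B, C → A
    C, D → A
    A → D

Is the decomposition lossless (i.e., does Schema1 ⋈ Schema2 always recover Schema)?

Common attributes: Schema1 ∩ Schema2 = {A, E, G}.
Closure of {A, E, G}: E → F applies, adding F; A → D applies, adding D. So (A, E, G)⁺ = {A, D, E, F, G}.
The closure contains neither all of Schema1 = {A, C, D, E, F, G} nor all of Schema2 = {A, B, E, G, H}, so the common attributes are not a superkey of either fragment. The join is lossy.

No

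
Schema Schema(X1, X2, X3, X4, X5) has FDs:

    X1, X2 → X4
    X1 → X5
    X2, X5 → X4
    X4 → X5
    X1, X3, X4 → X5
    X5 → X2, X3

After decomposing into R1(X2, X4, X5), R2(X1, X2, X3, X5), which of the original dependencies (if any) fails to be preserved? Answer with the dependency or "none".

none

X1, X2 → X4: restricted closure across fragments reaches X4.
X1 → X5 lies within R2.
X2, X5 → X4 lies within R1.
X4 → X5 lies within R1.
X1, X3, X4 → X5: restricted closure across fragments reaches X5.
X5 → X2, X3 lies within R2.
Every dependency is enforceable on the fragments, so the decomposition is dependency-preserving.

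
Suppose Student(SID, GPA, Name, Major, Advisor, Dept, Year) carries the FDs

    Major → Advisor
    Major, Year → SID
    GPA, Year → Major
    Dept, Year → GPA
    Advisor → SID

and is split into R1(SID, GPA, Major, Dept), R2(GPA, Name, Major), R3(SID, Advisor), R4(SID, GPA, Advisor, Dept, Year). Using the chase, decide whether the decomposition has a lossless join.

No

Chase test. Columns are SID, GPA, Name, Major, Advisor, Dept, Year; row i has aⱼ where attribute j ∈ Ri, else bᵢⱼ.
Initial tableau (one row per fragment):
  row 1: a1 a2 b13 a4 b15 a6 b17
  row 2: b21 a2 a3 a4 b25 b26 b27
  row 3: a1 b32 b33 b34 a5 b36 b37
  row 4: a1 a2 b43 b44 a5 a6 a7
Rows 1 and 2 agree on Major; apply Major→Advisor and equate their Advisor entries.
Rows 1 and 2 agree on Advisor; apply Advisor→SID and equate their SID entries.
No row becomes fully distinguished — the join is lossy.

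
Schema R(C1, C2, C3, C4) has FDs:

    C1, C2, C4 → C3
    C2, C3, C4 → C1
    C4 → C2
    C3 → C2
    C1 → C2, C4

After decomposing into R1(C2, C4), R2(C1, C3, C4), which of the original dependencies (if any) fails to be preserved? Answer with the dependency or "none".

Check C3 → C2: no single fragment contains all of {C2, C3}, and the restricted closure of {C3} across the fragments never reaches {C2}.
C1, C2, C4 → C3 is preserved.
C2, C3, C4 → C1 is preserved.
C4 → C2 is preserved.
C1 → C2, C4 is preserved.

C3 → C2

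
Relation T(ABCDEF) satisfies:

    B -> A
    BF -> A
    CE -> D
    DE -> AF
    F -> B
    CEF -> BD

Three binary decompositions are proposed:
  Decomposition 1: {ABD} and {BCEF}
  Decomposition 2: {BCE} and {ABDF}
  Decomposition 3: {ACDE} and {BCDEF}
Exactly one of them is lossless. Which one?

Decomposition 1: common = {B}, closure = {AB} → lossy.
Decomposition 2: common = {B}, closure = {AB} → lossy.
Decomposition 3: common = {CDE}, closure = {ABCDEF} → lossless.

Decomposition 3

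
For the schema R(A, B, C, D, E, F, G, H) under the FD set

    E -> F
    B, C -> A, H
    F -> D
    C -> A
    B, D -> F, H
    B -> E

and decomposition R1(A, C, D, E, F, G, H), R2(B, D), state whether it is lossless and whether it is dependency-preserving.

Lossless test: (D)⁺ = {D}, which is a superkey of neither fragment — lossy.
Dependency preservation: the restricted closure of {B, C} across the fragments never reaches {A, H}, so B, C → A, H cannot be enforced without a join — not preserved.

lossy and not dependency-preserving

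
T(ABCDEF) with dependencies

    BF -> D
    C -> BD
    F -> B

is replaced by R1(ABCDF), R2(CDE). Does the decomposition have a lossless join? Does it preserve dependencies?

lossy but dependency-preserving

Lossless test: (CD)⁺ = {BCD}, which is a superkey of neither fragment — lossy.
Dependency preservation: every FD's attributes lie within a single fragment, so each can be enforced locally — preserved.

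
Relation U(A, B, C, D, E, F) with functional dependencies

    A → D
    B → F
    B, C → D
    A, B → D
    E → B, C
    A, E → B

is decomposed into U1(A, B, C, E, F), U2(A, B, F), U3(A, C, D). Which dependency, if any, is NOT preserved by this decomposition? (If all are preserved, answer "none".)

B, C → D

Check B, C → D: no single fragment contains all of {B, C, D}, and the restricted closure of {B, C} across the fragments never reaches {D}.
A → D is preserved.
B → F is preserved.
A, B → D is preserved.
E → B, C is preserved.
A, E → B is preserved.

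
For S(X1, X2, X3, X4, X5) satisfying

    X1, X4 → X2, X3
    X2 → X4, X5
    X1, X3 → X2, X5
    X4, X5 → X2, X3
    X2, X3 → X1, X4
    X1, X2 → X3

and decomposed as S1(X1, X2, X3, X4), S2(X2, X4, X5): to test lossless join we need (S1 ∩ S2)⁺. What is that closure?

S1 ∩ S2 = {X2, X4}.
X2 → X4, X5 applies, adding X5
X4, X5 → X2, X3 applies, adding X3
X2, X3 → X1, X4 applies, adding X1
Closure: {X1, X2, X3, X4, X5}.

X1, X2, X3, X4, X5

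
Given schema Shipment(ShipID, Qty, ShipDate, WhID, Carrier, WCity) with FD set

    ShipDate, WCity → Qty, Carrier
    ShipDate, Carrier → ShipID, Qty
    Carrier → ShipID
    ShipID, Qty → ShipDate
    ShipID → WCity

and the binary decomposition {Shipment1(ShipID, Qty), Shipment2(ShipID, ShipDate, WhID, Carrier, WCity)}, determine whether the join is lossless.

No

Common attributes: Shipment1 ∩ Shipment2 = {ShipID}.
Closure of {ShipID}: ShipID → WCity applies, adding WCity. So (ShipID)⁺ = {ShipID, WCity}.
The closure contains neither all of Shipment1 = {ShipID, Qty} nor all of Shipment2 = {ShipID, ShipDate, WhID, Carrier, WCity}, so the common attributes are not a superkey of either fragment. The join is lossy.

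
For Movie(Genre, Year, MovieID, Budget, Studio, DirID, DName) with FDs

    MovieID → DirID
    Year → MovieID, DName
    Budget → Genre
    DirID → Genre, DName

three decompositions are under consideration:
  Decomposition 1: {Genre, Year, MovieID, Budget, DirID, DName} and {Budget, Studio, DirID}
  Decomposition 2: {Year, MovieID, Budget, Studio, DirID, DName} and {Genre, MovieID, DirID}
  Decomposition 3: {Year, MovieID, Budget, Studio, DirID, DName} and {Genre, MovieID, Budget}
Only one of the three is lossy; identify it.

Decomposition 1: common = {Budget, DirID}, closure = {Genre, Budget, DirID, DName} → lossy.
Decomposition 2: common = {MovieID, DirID}, closure = {Genre, MovieID, DirID, DName} → lossless.
Decomposition 3: common = {MovieID, Budget}, closure = {Genre, MovieID, Budget, DirID, DName} → lossless.

Decomposition 1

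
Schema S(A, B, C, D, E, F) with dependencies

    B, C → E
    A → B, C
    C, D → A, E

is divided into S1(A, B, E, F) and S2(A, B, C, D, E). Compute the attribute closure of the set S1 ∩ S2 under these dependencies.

A, B, C, E

S1 ∩ S2 = {A, B, E}.
A → B, C applies, adding C
Closure: {A, B, C, E}.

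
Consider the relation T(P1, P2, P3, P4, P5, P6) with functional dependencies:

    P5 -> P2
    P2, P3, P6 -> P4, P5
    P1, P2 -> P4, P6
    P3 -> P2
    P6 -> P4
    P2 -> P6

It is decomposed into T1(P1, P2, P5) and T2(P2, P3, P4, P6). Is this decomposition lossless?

No

Common attributes: T1 ∩ T2 = {P2}.
Closure of {P2}: P2 → P6 applies, adding P6; P6 → P4 applies, adding P4. So (P2)⁺ = {P2, P4, P6}.
The closure contains neither all of T1 = {P1, P2, P5} nor all of T2 = {P2, P3, P4, P6}, so the common attributes are not a superkey of either fragment. The join is lossy.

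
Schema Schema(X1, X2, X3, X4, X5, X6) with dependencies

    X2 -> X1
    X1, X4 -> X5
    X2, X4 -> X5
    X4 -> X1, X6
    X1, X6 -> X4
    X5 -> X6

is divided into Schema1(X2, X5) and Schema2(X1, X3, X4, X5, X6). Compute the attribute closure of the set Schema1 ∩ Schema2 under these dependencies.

X5, X6

Schema1 ∩ Schema2 = {X5}.
X5 → X6 applies, adding X6
Closure: {X5, X6}.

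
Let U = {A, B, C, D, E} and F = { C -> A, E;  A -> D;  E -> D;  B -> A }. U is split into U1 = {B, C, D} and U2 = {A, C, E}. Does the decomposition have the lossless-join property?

Yes

Common attributes: U1 ∩ U2 = {C}.
Closure of {C}: C → A, E applies, adding A, E; A → D applies, adding D. So (C)⁺ = {A, C, D, E}.
This closure contains every attribute of U2, so U1 ∩ U2 → U2. The join is lossless.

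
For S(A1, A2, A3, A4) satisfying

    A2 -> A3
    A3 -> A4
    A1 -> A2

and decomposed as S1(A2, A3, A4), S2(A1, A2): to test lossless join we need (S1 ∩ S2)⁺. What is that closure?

S1 ∩ S2 = {A2}.
A2 → A3 applies, adding A3
A3 → A4 applies, adding A4
Closure: {A2, A3, A4}.

A2, A3, A4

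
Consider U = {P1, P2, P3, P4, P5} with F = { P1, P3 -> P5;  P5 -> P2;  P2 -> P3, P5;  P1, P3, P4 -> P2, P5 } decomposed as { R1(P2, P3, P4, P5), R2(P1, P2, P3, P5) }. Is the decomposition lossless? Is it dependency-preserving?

lossy but dependency-preserving

Lossless test: (P2, P3, P5)⁺ = {P2, P3, P5}, which is a superkey of neither fragment — lossy.
Dependency preservation: P1, P3, P4 → P2, P5 is not contained in any single fragment, but the restricted closure of its left-hand side across the fragments still reaches the right-hand side; the remaining FDs each lie inside some fragment. All dependencies are preserved.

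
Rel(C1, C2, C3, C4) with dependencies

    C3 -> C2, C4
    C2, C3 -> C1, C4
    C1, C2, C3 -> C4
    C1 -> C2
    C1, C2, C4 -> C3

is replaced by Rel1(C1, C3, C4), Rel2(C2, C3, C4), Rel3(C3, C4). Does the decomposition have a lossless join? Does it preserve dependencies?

lossless but not dependency-preserving

Lossless test (chase): Rows 1 and 2 agree on C3; apply C3→C2, C4 and equate their C2, C4 entries. Rows 1 and 3 agree on C3; apply C3→C2, C4 and equate their C2, C4 entries. Rows 1 and 2 agree on C2, C3; apply C2, C3→C1, C4 and equate their C1, C4 entries. Rows 1 and 3 agree on C2, C3; apply C2, C3→C1, C4 and equate their C1, C4 entries. Row 1 is now all distinguished symbols — the join is lossless.
Dependency preservation: the restricted closure of {C1} across the fragments never reaches {C2}, so C1 → C2 cannot be enforced without a join — not preserved.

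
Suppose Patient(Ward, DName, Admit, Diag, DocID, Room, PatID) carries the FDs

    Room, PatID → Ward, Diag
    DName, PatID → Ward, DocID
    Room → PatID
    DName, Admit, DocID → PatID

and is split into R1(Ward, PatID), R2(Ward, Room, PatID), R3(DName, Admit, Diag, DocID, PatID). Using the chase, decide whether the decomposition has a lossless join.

Chase test. Columns are Ward, DName, Admit, Diag, DocID, Room, PatID; row i has aⱼ where attribute j ∈ Ri, else bᵢⱼ.
Initial tableau (one row per fragment):
  row 1: a1 b12 b13 b14 b15 b16 a7
  row 2: a1 b22 b23 b24 b25 a6 a7
  row 3: b31 a2 a3 a4 a5 b36 a7
No row becomes fully distinguished — the join is lossy.

No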